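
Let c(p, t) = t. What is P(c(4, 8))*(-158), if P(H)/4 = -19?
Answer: 12008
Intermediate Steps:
P(H) = -76 (P(H) = 4*(-19) = -76)
P(c(4, 8))*(-158) = -76*(-158) = 12008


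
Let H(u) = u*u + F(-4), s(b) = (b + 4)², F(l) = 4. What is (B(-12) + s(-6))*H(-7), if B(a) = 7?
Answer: 583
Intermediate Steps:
s(b) = (4 + b)²
H(u) = 4 + u² (H(u) = u*u + 4 = u² + 4 = 4 + u²)
(B(-12) + s(-6))*H(-7) = (7 + (4 - 6)²)*(4 + (-7)²) = (7 + (-2)²)*(4 + 49) = (7 + 4)*53 = 11*53 = 583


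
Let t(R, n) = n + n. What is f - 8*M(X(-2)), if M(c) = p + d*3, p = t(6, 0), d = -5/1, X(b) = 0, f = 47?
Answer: 167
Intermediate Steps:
d = -5 (d = -5*1 = -5)
t(R, n) = 2*n
p = 0 (p = 2*0 = 0)
M(c) = -15 (M(c) = 0 - 5*3 = 0 - 15 = -15)
f - 8*M(X(-2)) = 47 - 8*(-15) = 47 + 120 = 167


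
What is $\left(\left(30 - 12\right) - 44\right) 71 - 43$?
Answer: $-1889$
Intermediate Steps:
$\left(\left(30 - 12\right) - 44\right) 71 - 43 = \left(18 - 44\right) 71 - 43 = \left(-26\right) 71 - 43 = -1846 - 43 = -1889$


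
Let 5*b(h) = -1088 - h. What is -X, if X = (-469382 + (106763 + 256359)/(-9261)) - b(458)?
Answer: 21722231614/46305 ≈ 4.6911e+5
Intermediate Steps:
b(h) = -1088/5 - h/5 (b(h) = (-1088 - h)/5 = -1088/5 - h/5)
X = -21722231614/46305 (X = (-469382 + (106763 + 256359)/(-9261)) - (-1088/5 - 1/5*458) = (-469382 + 363122*(-1/9261)) - (-1088/5 - 458/5) = (-469382 - 363122/9261) - 1*(-1546/5) = -4347309824/9261 + 1546/5 = -21722231614/46305 ≈ -4.6911e+5)
-X = -1*(-21722231614/46305) = 21722231614/46305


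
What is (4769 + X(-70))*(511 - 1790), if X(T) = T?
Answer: -6010021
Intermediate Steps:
(4769 + X(-70))*(511 - 1790) = (4769 - 70)*(511 - 1790) = 4699*(-1279) = -6010021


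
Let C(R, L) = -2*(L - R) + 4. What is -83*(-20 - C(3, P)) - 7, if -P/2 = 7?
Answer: 4807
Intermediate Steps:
P = -14 (P = -2*7 = -14)
C(R, L) = 4 - 2*L + 2*R (C(R, L) = (-2*L + 2*R) + 4 = 4 - 2*L + 2*R)
-83*(-20 - C(3, P)) - 7 = -83*(-20 - (4 - 2*(-14) + 2*3)) - 7 = -83*(-20 - (4 + 28 + 6)) - 7 = -83*(-20 - 1*38) - 7 = -83*(-20 - 38) - 7 = -83*(-58) - 7 = 4814 - 7 = 4807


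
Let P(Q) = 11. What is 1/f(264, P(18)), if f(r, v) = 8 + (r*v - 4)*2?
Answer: 1/5808 ≈ 0.00017218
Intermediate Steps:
f(r, v) = 2*r*v (f(r, v) = 8 + (-4 + r*v)*2 = 8 + (-8 + 2*r*v) = 2*r*v)
1/f(264, P(18)) = 1/(2*264*11) = 1/5808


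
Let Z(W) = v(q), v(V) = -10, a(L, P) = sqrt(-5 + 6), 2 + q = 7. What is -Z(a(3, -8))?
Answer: 10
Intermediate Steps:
q = 5 (q = -2 + 7 = 5)
a(L, P) = 1 (a(L, P) = sqrt(1) = 1)
Z(W) = -10
-Z(a(3, -8)) = -1*(-10) = 10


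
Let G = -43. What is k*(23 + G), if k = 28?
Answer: -560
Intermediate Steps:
k*(23 + G) = 28*(23 - 43) = 28*(-20) = -560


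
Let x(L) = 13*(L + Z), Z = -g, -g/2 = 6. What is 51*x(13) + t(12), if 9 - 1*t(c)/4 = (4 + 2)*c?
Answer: 16323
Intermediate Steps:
g = -12 (g = -2*6 = -12)
t(c) = 36 - 24*c (t(c) = 36 - 4*(4 + 2)*c = 36 - 24*c)
Z = 12 (Z = -1*(-12) = 12)
x(L) = 156 + 13*L (x(L) = 13*(L + 12) = 13*(12 + L) = 156 + 13*L)
51*x(13) + t(12) = 51*(156 + 13*13) + (36 - 24*12) = 51*(156 + 169) + (36 - 288) = 51*325 - 252 = 16575 - 252 = 16323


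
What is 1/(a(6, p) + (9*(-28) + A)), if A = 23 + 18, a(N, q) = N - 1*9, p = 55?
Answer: -1/214 ≈ -0.0046729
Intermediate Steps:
a(N, q) = -9 + N (a(N, q) = N - 9 = -9 + N)
A = 41
1/(a(6, p) + (9*(-28) + A)) = 1/((-9 + 6) + (9*(-28) + 41)) = 1/(-3 + (-252 + 41)) = 1/(-3 - 211) = 1/(-214) = -1/214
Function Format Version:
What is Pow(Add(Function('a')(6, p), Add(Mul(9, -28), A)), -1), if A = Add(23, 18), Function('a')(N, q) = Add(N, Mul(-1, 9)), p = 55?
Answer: Rational(-1, 214) ≈ -0.0046729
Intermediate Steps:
Function('a')(N, q) = Add(-9, N) (Function('a')(N, q) = Add(N, -9) = Add(-9, N))
A = 41
Pow(Add(Function('a')(6, p), Add(Mul(9, -28), A)), -1) = Pow(Add(Add(-9, 6), Add(Mul(9, -28), 41)), -1) = Pow(Add(-3, Add(-252, 41)), -1) = Pow(Add(-3, -211), -1) = Pow(-214, -1) = Rational(-1, 214)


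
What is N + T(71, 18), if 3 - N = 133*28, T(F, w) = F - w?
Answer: -3668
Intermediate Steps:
N = -3721 (N = 3 - 133*28 = 3 - 1*3724 = 3 - 3724 = -3721)
N + T(71, 18) = -3721 + (71 - 1*18) = -3721 + (71 - 18) = -3721 + 53 = -3668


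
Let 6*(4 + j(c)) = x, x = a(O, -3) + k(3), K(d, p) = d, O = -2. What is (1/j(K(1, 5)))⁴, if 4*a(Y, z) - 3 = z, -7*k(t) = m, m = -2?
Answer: 194481/47458321 ≈ 0.0040979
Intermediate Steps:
k(t) = 2/7 (k(t) = -⅐*(-2) = 2/7)
a(Y, z) = ¾ + z/4
x = 2/7 (x = (¾ + (¼)*(-3)) + 2/7 = (¾ - ¾) + 2/7 = 0 + 2/7 = 2/7 ≈ 0.28571)
j(c) = -83/21 (j(c) = -4 + (⅙)*(2/7) = -4 + 1/21 = -83/21)
(1/j(K(1, 5)))⁴ = (1/(-83/21))⁴ = (-21/83)⁴ = 194481/47458321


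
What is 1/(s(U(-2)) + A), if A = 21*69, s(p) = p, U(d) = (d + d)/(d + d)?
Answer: 1/1450 ≈ 0.00068966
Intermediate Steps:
U(d) = 1 (U(d) = (2*d)/((2*d)) = (2*d)*(1/(2*d)) = 1)
A = 1449
1/(s(U(-2)) + A) = 1/(1 + 1449) = 1/1450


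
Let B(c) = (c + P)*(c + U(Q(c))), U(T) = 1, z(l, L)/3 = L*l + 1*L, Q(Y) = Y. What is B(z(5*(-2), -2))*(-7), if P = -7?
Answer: -18095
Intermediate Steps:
z(l, L) = 3*L + 3*L*l (z(l, L) = 3*(L*l + 1*L) = 3*(L*l + L) = 3*(L + L*l) = 3*L + 3*L*l)
B(c) = (1 + c)*(-7 + c) (B(c) = (c - 7)*(c + 1) = (-7 + c)*(1 + c) = (1 + c)*(-7 + c))
B(z(5*(-2), -2))*(-7) = (-7 + (3*(-2)*(1 + 5*(-2)))² - 18*(-2)*(1 + 5*(-2)))*(-7) = (-7 + (3*(-2)*(1 - 10))² - 18*(-2)*(1 - 10))*(-7) = (-7 + (3*(-2)*(-9))² - 18*(-2)*(-9))*(-7) = (-7 + 54² - 6*54)*(-7) = (-7 + 2916 - 324)*(-7) = 2585*(-7) = -18095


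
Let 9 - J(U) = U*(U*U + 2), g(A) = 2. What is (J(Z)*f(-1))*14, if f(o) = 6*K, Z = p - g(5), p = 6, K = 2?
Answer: -10584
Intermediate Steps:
Z = 4 (Z = 6 - 1*2 = 6 - 2 = 4)
f(o) = 12 (f(o) = 6*2 = 12)
J(U) = 9 - U*(2 + U²) (J(U) = 9 - U*(U*U + 2) = 9 - U*(U² + 2) = 9 - U*(2 + U²))
(J(Z)*f(-1))*14 = ((9 - 1*4³ - 2*4)*12)*14 = ((9 - 1*64 - 8)*12)*14 = ((9 - 64 - 8)*12)*14 = -63*12*14 = -756*14 = -10584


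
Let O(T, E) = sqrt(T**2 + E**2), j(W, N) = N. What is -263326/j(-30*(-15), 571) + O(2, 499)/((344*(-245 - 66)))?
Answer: -263326/571 - sqrt(249005)/106984 ≈ -461.17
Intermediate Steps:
O(T, E) = sqrt(E**2 + T**2)
-263326/j(-30*(-15), 571) + O(2, 499)/((344*(-245 - 66))) = -263326/571 + sqrt(499**2 + 2**2)/((344*(-245 - 66))) = -263326*1/571 + sqrt(249001 + 4)/((344*(-311))) = -263326/571 + sqrt(249005)/(-106984) = -263326/571 + sqrt(249005)*(-1/106984) = -263326/571 - sqrt(249005)/106984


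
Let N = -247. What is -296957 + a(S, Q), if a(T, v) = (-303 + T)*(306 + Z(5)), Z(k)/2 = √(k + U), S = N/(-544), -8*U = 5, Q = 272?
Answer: -6232577/16 - 164585*√70/1088 ≈ -3.9080e+5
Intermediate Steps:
U = -5/8 (U = -⅛*5 = -5/8 ≈ -0.62500)
S = 247/544 (S = -247/(-544) = -247*(-1/544) = 247/544 ≈ 0.45404)
Z(k) = 2*√(-5/8 + k) (Z(k) = 2*√(k - 5/8) = 2*√(-5/8 + k))
a(T, v) = (-303 + T)*(306 + √70/2) (a(T, v) = (-303 + T)*(306 + √(-10 + 16*5)/2) = (-303 + T)*(306 + √(-10 + 80)/2) = (-303 + T)*(306 + √70/2))
-296957 + a(S, Q) = -296957 + (-92718 + 306*(247/544) - 303*√70/2 + (½)*(247/544)*√70) = -296957 + (-92718 + 2223/16 - 303*√70/2 + 247*√70/1088) = -296957 + (-1481265/16 - 164585*√70/1088) = -6232577/16 - 164585*√70/1088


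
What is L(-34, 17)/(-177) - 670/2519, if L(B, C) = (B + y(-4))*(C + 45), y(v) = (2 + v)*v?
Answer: 3942038/445863 ≈ 8.8414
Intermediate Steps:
y(v) = v*(2 + v)
L(B, C) = (8 + B)*(45 + C) (L(B, C) = (B - 4*(2 - 4))*(C + 45) = (B - 4*(-2))*(45 + C) = (B + 8)*(45 + C) = (8 + B)*(45 + C))
L(-34, 17)/(-177) - 670/2519 = (360 + 8*17 + 45*(-34) - 34*17)/(-177) - 670/2519 = (360 + 136 - 1530 - 578)*(-1/177) - 670*1/2519 = -1612*(-1/177) - 670/2519 = 1612/177 - 670/2519 = 3942038/445863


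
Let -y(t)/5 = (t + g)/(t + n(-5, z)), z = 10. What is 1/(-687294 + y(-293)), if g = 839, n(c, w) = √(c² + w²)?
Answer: -9819465161/6748767863006874 - 2275*√5/6748767863006874 ≈ -1.4550e-6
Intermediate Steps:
y(t) = -5*(839 + t)/(t + 5*√5) (y(t) = -5*(t + 839)/(t + √((-5)² + 10²)) = -5*(839 + t)/(t + √(25 + 100)) = -5*(839 + t)/(t + √125) = -5*(839 + t)/(t + 5*√5))
1/(-687294 + y(-293)) = 1/(-687294 + 5*(-839 - 1*(-293))/(-293 + 5*√5)) = 1/(-687294 + 5*(-839 + 293)/(-293 + 5*√5)) = 1/(-687294 + 5*(-546)/(-293 + 5*√5)) = 1/(-687294 - 2730/(-293 + 5*√5))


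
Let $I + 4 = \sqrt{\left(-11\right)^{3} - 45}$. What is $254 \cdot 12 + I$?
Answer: $3044 + 4 i \sqrt{86} \approx 3044.0 + 37.094 i$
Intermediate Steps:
$I = -4 + 4 i \sqrt{86}$ ($I = -4 + \sqrt{\left(-11\right)^{3} - 45} = -4 + \sqrt{-1331 - 45} = -4 + \sqrt{-1376} = -4 + 4 i \sqrt{86} \approx -4.0 + 37.094 i$)
$254 \cdot 12 + I = 254 \cdot 12 - \left(4 - 4 i \sqrt{86}\right) = 3048 - \left(4 - 4 i \sqrt{86}\right) = 3044 + 4 i \sqrt{86}$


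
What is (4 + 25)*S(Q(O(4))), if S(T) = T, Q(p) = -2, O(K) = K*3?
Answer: -58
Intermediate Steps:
O(K) = 3*K
(4 + 25)*S(Q(O(4))) = (4 + 25)*(-2) = 29*(-2) = -58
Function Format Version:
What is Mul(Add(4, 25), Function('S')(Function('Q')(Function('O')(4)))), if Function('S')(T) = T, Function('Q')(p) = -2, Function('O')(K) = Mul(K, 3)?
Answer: -58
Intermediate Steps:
Function('O')(K) = Mul(3, K)
Mul(Add(4, 25), Function('S')(Function('Q')(Function('O')(4)))) = Mul(Add(4, 25), -2) = Mul(29, -2) = -58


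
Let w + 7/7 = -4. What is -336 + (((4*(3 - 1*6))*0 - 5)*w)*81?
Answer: 1689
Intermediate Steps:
w = -5 (w = -1 - 4 = -5)
-336 + (((4*(3 - 1*6))*0 - 5)*w)*81 = -336 + (((4*(3 - 1*6))*0 - 5)*(-5))*81 = -336 + (((4*(3 - 6))*0 - 5)*(-5))*81 = -336 + (((4*(-3))*0 - 5)*(-5))*81 = -336 + ((-12*0 - 5)*(-5))*81 = -336 + ((0 - 5)*(-5))*81 = -336 - 5*(-5)*81 = -336 + 25*81 = -336 + 2025 = 1689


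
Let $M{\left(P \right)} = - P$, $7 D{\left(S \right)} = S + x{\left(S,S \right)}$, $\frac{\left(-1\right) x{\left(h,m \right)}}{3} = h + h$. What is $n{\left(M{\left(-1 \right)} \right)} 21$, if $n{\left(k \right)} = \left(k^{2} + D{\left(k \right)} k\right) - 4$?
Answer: $-78$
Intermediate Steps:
$x{\left(h,m \right)} = - 6 h$ ($x{\left(h,m \right)} = - 3 \left(h + h\right) = - 3 \cdot 2 h = - 6 h$)
$D{\left(S \right)} = - \frac{5 S}{7}$ ($D{\left(S \right)} = \frac{S - 6 S}{7} = \frac{\left(-5\right) S}{7} = - \frac{5 S}{7}$)
$n{\left(k \right)} = -4 + \frac{2 k^{2}}{7}$ ($n{\left(k \right)} = \left(k^{2} + - \frac{5 k}{7} k\right) - 4 = \left(k^{2} - \frac{5 k^{2}}{7}\right) - 4 = \frac{2 k^{2}}{7} - 4 = -4 + \frac{2 k^{2}}{7}$)
$n{\left(M{\left(-1 \right)} \right)} 21 = \left(-4 + \frac{2 \left(\left(-1\right) \left(-1\right)\right)^{2}}{7}\right) 21 = \left(-4 + \frac{2 \cdot 1^{2}}{7}\right) 21 = \left(-4 + \frac{2}{7} \cdot 1\right) 21 = \left(-4 + \frac{2}{7}\right) 21 = \left(- \frac{26}{7}\right) 21 = -78$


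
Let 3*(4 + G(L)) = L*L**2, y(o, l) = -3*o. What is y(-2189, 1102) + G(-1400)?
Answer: -2743980311/3 ≈ -9.1466e+8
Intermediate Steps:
G(L) = -4 + L**3/3 (G(L) = -4 + (L*L**2)/3 = -4 + L**3/3)
y(-2189, 1102) + G(-1400) = -3*(-2189) + (-4 + (1/3)*(-1400)**3) = 6567 + (-4 + (1/3)*(-2744000000)) = 6567 + (-4 - 2744000000/3) = 6567 - 2744000012/3 = -2743980311/3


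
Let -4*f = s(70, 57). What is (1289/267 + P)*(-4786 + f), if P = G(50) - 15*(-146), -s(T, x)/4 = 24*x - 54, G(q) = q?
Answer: -2081009168/267 ≈ -7.7940e+6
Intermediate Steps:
s(T, x) = 216 - 96*x (s(T, x) = -4*(24*x - 54) = -4*(-54 + 24*x) = 216 - 96*x)
f = 1314 (f = -(216 - 96*57)/4 = -(216 - 5472)/4 = -¼*(-5256) = 1314)
P = 2240 (P = 50 - 15*(-146) = 50 + 2190 = 2240)
(1289/267 + P)*(-4786 + f) = (1289/267 + 2240)*(-4786 + 1314) = (1289*(1/267) + 2240)*(-3472) = (1289/267 + 2240)*(-3472) = (599369/267)*(-3472) = -2081009168/267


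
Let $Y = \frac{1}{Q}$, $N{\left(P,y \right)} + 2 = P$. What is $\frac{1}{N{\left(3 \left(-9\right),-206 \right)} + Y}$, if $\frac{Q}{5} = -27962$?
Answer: $- \frac{139810}{4054491} \approx -0.034483$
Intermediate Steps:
$Q = -139810$ ($Q = 5 \left(-27962\right) = -139810$)
$N{\left(P,y \right)} = -2 + P$
$Y = - \frac{1}{139810}$ ($Y = \frac{1}{-139810} = - \frac{1}{139810} \approx -7.1526 \cdot 10^{-6}$)
$\frac{1}{N{\left(3 \left(-9\right),-206 \right)} + Y} = \frac{1}{\left(-2 + 3 \left(-9\right)\right) - \frac{1}{139810}} = \frac{1}{\left(-2 - 27\right) - \frac{1}{139810}} = \frac{1}{-29 - \frac{1}{139810}} = \frac{1}{- \frac{4054491}{139810}} = - \frac{139810}{4054491}$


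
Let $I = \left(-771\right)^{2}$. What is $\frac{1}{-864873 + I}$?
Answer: $- \frac{1}{270432} \approx -3.6978 \cdot 10^{-6}$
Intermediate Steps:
$I = 594441$
$\frac{1}{-864873 + I} = \frac{1}{-864873 + 594441} = \frac{1}{-270432} = - \frac{1}{270432}$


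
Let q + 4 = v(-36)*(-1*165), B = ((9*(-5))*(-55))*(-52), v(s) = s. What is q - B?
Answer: 134636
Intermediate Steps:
B = -128700 (B = -45*(-55)*(-52) = 2475*(-52) = -128700)
q = 5936 (q = -4 - (-36)*165 = -4 - 36*(-165) = -4 + 5940 = 5936)
q - B = 5936 - 1*(-128700) = 5936 + 128700 = 134636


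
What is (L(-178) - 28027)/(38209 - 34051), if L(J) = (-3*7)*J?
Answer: -24289/4158 ≈ -5.8415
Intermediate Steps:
L(J) = -21*J
(L(-178) - 28027)/(38209 - 34051) = (-21*(-178) - 28027)/(38209 - 34051) = (3738 - 28027)/4158 = -24289*1/4158 = -24289/4158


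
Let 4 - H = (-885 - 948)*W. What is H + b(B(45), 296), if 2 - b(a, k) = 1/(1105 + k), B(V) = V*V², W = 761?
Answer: 1954281518/1401 ≈ 1.3949e+6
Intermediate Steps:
B(V) = V³
b(a, k) = 2 - 1/(1105 + k)
H = 1394917 (H = 4 - (-885 - 948)*761 = 4 - (-1833)*761 = 4 - 1*(-1394913) = 4 + 1394913 = 1394917)
H + b(B(45), 296) = 1394917 + (2209 + 2*296)/(1105 + 296) = 1394917 + (2209 + 592)/1401 = 1394917 + (1/1401)*2801 = 1394917 + 2801/1401 = 1954281518/1401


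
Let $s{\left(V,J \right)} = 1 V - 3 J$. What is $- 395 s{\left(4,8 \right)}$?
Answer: $7900$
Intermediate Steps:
$s{\left(V,J \right)} = V - 3 J$
$- 395 s{\left(4,8 \right)} = - 395 \left(4 - 24\right) = \left(-395\right) \left(-20\right) = 7900$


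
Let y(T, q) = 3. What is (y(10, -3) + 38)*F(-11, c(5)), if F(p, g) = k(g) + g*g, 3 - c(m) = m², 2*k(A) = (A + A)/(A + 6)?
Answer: 159203/8 ≈ 19900.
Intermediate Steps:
k(A) = A/(6 + A) (k(A) = ((A + A)/(A + 6))/2 = ((2*A)/(6 + A))/2 = (2*A/(6 + A))/2 = A/(6 + A))
c(m) = 3 - m²
F(p, g) = g² + g/(6 + g) (F(p, g) = g/(6 + g) + g*g = g/(6 + g) + g² = g² + g/(6 + g))
(y(10, -3) + 38)*F(-11, c(5)) = (3 + 38)*((3 - 1*5²)*(1 + (3 - 1*5²)*(6 + (3 - 1*5²)))/(6 + (3 - 1*5²))) = 41*((3 - 1*25)*(1 + (3 - 1*25)*(6 + (3 - 1*25)))/(6 + (3 - 1*25))) = 41*((3 - 25)*(1 + (3 - 25)*(6 + (3 - 25)))/(6 + (3 - 25))) = 41*(-22*(1 - 22*(6 - 22))/(6 - 22)) = 41*(-22*(1 - 22*(-16))/(-16)) = 41*(-22*(-1/16)*(1 + 352)) = 41*(-22*(-1/16)*353) = 41*(3883/8) = 159203/8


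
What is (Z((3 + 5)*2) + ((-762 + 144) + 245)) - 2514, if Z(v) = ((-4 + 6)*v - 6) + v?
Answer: -2845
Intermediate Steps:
Z(v) = -6 + 3*v (Z(v) = (2*v - 6) + v = (-6 + 2*v) + v = -6 + 3*v)
(Z((3 + 5)*2) + ((-762 + 144) + 245)) - 2514 = ((-6 + 3*((3 + 5)*2)) + ((-762 + 144) + 245)) - 2514 = ((-6 + 3*(8*2)) + (-618 + 245)) - 2514 = ((-6 + 3*16) - 373) - 2514 = ((-6 + 48) - 373) - 2514 = (42 - 373) - 2514 = -331 - 2514 = -2845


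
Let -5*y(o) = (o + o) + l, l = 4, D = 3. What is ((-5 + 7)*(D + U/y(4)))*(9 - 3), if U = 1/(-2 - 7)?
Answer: 329/9 ≈ 36.556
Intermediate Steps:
y(o) = -4/5 - 2*o/5 (y(o) = -((o + o) + 4)/5 = -(2*o + 4)/5 = -(4 + 2*o)/5 = -4/5 - 2*o/5)
U = -1/9 (U = 1/(-9) = -1/9 ≈ -0.11111)
((-5 + 7)*(D + U/y(4)))*(9 - 3) = ((-5 + 7)*(3 - 1/(9*(-4/5 - 2/5*4))))*(9 - 3) = (2*(3 - 1/(9*(-4/5 - 8/5))))*6 = (2*(3 - 1/(9*(-12/5))))*6 = (2*(3 - 1/9*(-5/12)))*6 = (2*(3 + 5/108))*6 = (2*(329/108))*6 = (329/54)*6 = 329/9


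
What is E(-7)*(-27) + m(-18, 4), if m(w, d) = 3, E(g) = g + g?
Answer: 381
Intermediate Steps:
E(g) = 2*g
E(-7)*(-27) + m(-18, 4) = (2*(-7))*(-27) + 3 = -14*(-27) + 3 = 378 + 3 = 381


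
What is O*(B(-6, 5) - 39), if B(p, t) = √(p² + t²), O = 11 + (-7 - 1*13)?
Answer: 351 - 9*√61 ≈ 280.71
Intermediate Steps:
O = -9 (O = 11 + (-7 - 13) = 11 - 20 = -9)
O*(B(-6, 5) - 39) = -9*(√((-6)² + 5²) - 39) = -9*(√(36 + 25) - 39) = -9*(√61 - 39) = -9*(-39 + √61) = 351 - 9*√61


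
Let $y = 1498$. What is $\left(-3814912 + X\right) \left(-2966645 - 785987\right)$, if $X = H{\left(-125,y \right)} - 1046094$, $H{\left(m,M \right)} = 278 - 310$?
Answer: $18241686752016$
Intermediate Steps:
$H{\left(m,M \right)} = -32$ ($H{\left(m,M \right)} = 278 - 310 = -32$)
$X = -1046126$ ($X = -32 - 1046094 = -1046126$)
$\left(-3814912 + X\right) \left(-2966645 - 785987\right) = \left(-3814912 - 1046126\right) \left(-2966645 - 785987\right) = \left(-4861038\right) \left(-3752632\right) = 18241686752016$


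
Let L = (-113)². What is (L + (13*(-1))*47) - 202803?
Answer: -190645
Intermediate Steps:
L = 12769
(L + (13*(-1))*47) - 202803 = (12769 + (13*(-1))*47) - 202803 = (12769 - 13*47) - 202803 = (12769 - 611) - 202803 = 12158 - 202803 = -190645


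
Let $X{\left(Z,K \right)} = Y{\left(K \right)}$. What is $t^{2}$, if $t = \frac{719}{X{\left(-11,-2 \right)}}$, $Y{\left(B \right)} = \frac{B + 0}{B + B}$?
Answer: $2067844$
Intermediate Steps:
$Y{\left(B \right)} = \frac{1}{2}$ ($Y{\left(B \right)} = \frac{B}{2 B} = B \frac{1}{2 B} = \frac{1}{2}$)
$X{\left(Z,K \right)} = \frac{1}{2}$
$t = 1438$ ($t = 719 \frac{1}{\frac{1}{2}} = 719 \cdot 2 = 1438$)
$t^{2} = 1438^{2} = 2067844$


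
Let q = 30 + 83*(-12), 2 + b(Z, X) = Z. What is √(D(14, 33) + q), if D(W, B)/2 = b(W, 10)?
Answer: I*√942 ≈ 30.692*I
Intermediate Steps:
b(Z, X) = -2 + Z
D(W, B) = -4 + 2*W (D(W, B) = 2*(-2 + W) = -4 + 2*W)
q = -966 (q = 30 - 996 = -966)
√(D(14, 33) + q) = √((-4 + 2*14) - 966) = √((-4 + 28) - 966) = √(24 - 966) = √(-942) = I*√942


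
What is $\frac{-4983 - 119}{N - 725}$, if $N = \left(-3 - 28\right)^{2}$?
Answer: $- \frac{2551}{118} \approx -21.619$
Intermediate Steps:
$N = 961$ ($N = \left(-31\right)^{2} = 961$)
$\frac{-4983 - 119}{N - 725} = \frac{-4983 - 119}{961 - 725} = - \frac{5102}{236} = \left(-5102\right) \frac{1}{236} = - \frac{2551}{118}$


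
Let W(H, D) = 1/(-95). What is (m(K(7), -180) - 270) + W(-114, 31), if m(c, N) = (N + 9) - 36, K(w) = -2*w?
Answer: -45316/95 ≈ -477.01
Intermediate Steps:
m(c, N) = -27 + N (m(c, N) = (9 + N) - 36 = -27 + N)
W(H, D) = -1/95
(m(K(7), -180) - 270) + W(-114, 31) = ((-27 - 180) - 270) - 1/95 = (-207 - 270) - 1/95 = -477 - 1/95 = -45316/95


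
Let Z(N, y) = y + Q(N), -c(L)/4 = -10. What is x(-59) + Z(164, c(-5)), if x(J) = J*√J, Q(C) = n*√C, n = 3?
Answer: 40 + 6*√41 - 59*I*√59 ≈ 78.419 - 453.19*I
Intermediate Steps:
c(L) = 40 (c(L) = -4*(-10) = 40)
Q(C) = 3*√C
x(J) = J^(3/2)
Z(N, y) = y + 3*√N
x(-59) + Z(164, c(-5)) = (-59)^(3/2) + (40 + 3*√164) = -59*I*√59 + (40 + 3*(2*√41)) = -59*I*√59 + (40 + 6*√41) = 40 + 6*√41 - 59*I*√59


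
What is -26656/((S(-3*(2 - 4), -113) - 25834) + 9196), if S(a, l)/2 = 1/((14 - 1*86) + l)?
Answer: 308210/192377 ≈ 1.6021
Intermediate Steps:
S(a, l) = 2/(-72 + l) (S(a, l) = 2/((14 - 1*86) + l) = 2/((14 - 86) + l) = 2/(-72 + l))
-26656/((S(-3*(2 - 4), -113) - 25834) + 9196) = -26656/((2/(-72 - 113) - 25834) + 9196) = -26656/((2/(-185) - 25834) + 9196) = -26656/((2*(-1/185) - 25834) + 9196) = -26656/((-2/185 - 25834) + 9196) = -26656/(-4779292/185 + 9196) = -26656/(-3078032/185) = -26656*(-185/3078032) = 308210/192377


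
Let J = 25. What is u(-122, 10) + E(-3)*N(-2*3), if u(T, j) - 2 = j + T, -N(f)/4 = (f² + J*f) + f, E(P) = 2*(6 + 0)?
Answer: 5650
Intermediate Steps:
E(P) = 12 (E(P) = 2*6 = 12)
N(f) = -104*f - 4*f² (N(f) = -4*((f² + 25*f) + f) = -4*(f² + 26*f) = -104*f - 4*f²)
u(T, j) = 2 + T + j (u(T, j) = 2 + (j + T) = 2 + (T + j) = 2 + T + j)
u(-122, 10) + E(-3)*N(-2*3) = (2 - 122 + 10) + 12*(-4*(-2*3)*(26 - 2*3)) = -110 + 12*(-4*(-6)*(26 - 6)) = -110 + 12*(-4*(-6)*20) = -110 + 12*480 = -110 + 5760 = 5650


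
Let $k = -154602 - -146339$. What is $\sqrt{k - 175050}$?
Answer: $i \sqrt{183313} \approx 428.15 i$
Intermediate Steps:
$k = -8263$ ($k = -154602 + 146339 = -8263$)
$\sqrt{k - 175050} = \sqrt{-8263 - 175050} = \sqrt{-183313} = i \sqrt{183313}$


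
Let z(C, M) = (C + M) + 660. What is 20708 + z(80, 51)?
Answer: 21499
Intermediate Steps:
z(C, M) = 660 + C + M
20708 + z(80, 51) = 20708 + (660 + 80 + 51) = 20708 + 791 = 21499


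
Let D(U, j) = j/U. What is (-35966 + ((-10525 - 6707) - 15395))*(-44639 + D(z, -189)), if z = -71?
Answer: 217383563740/71 ≈ 3.0617e+9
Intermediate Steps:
(-35966 + ((-10525 - 6707) - 15395))*(-44639 + D(z, -189)) = (-35966 + ((-10525 - 6707) - 15395))*(-44639 - 189/(-71)) = (-35966 + (-17232 - 15395))*(-44639 - 189*(-1/71)) = (-35966 - 32627)*(-44639 + 189/71) = -68593*(-3169180/71) = 217383563740/71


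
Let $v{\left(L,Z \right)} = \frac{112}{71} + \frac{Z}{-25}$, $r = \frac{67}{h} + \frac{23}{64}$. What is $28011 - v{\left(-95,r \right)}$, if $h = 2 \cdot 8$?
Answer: $\frac{3181891061}{113600} \approx 28010.0$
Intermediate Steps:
$h = 16$
$r = \frac{291}{64}$ ($r = \frac{67}{16} + \frac{23}{64} = \frac{291}{64} \approx 4.5469$)
$v{\left(L,Z \right)} = \frac{112}{71} - \frac{Z}{25}$ ($v{\left(L,Z \right)} = 112 \cdot \frac{1}{71} + Z \left(- \frac{1}{25}\right) = \frac{112}{71} - \frac{Z}{25}$)
$28011 - v{\left(-95,r \right)} = 28011 - \left(\frac{112}{71} - \frac{291}{1600}\right) = 28011 - \frac{158539}{113600} = \frac{3181891061}{113600}$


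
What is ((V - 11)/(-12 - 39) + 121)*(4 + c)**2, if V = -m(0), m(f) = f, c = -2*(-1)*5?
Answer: 1211672/51 ≈ 23758.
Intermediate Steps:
c = 10 (c = 2*5 = 10)
V = 0 (V = -1*0 = 0)
((V - 11)/(-12 - 39) + 121)*(4 + c)**2 = ((0 - 11)/(-12 - 39) + 121)*(4 + 10)**2 = (-11/(-51) + 121)*14**2 = (-11*(-1/51) + 121)*196 = (11/51 + 121)*196 = (6182/51)*196 = 1211672/51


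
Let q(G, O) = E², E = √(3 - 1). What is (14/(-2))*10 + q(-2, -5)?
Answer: -68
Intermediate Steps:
E = √2 ≈ 1.4142
q(G, O) = 2 (q(G, O) = (√2)² = 2)
(14/(-2))*10 + q(-2, -5) = (14/(-2))*10 + 2 = (14*(-½))*10 + 2 = -7*10 + 2 = -70 + 2 = -68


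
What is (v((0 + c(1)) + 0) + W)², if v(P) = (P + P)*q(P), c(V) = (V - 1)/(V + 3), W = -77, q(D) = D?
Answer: 5929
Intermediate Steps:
c(V) = (-1 + V)/(3 + V)
v(P) = 2*P² (v(P) = (P + P)*P = (2*P)*P = 2*P²)
(v((0 + c(1)) + 0) + W)² = (2*((0 + (-1 + 1)/(3 + 1)) + 0)² - 77)² = (2*((0 + 0/4) + 0)² - 77)² = (2*((0 + (¼)*0) + 0)² - 77)² = (2*((0 + 0) + 0)² - 77)² = (2*(0 + 0)² - 77)² = (2*0² - 77)² = (2*0 - 77)² = (0 - 77)² = (-77)² = 5929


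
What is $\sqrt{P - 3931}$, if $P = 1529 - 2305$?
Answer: $3 i \sqrt{523} \approx 68.608 i$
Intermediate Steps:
$P = -776$ ($P = 1529 - 2305 = -776$)
$\sqrt{P - 3931} = \sqrt{-776 - 3931} = \sqrt{-4707} = 3 i \sqrt{523}$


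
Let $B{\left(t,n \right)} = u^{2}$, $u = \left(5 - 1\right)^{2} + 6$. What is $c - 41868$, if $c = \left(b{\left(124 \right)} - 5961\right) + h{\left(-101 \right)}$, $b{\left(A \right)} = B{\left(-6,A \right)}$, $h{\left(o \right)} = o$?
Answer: $-47446$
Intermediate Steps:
$u = 22$ ($u = 4^{2} + 6 = 16 + 6 = 22$)
$B{\left(t,n \right)} = 484$ ($B{\left(t,n \right)} = 22^{2} = 484$)
$b{\left(A \right)} = 484$
$c = -5578$ ($c = \left(484 - 5961\right) - 101 = -5477 - 101 = -5578$)
$c - 41868 = -5578 - 41868 = -47446$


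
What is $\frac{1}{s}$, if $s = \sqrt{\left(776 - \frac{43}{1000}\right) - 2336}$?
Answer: $- \frac{10 i \sqrt{15600430}}{1560043} \approx - 0.025318 i$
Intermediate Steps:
$s = \frac{i \sqrt{15600430}}{100}$ ($s = \sqrt{\left(776 - \frac{43}{1000}\right) - 2336} = \sqrt{\frac{775957}{1000} - 2336} = \sqrt{- \frac{1560043}{1000}} = \frac{i \sqrt{15600430}}{100} \approx 39.497 i$)
$\frac{1}{s} = \frac{1}{\frac{1}{100} i \sqrt{15600430}} = - \frac{10 i \sqrt{15600430}}{1560043}$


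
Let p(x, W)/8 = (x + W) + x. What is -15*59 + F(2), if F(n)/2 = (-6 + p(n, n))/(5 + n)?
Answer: -873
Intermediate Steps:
p(x, W) = 8*W + 16*x (p(x, W) = 8*((x + W) + x) = 8*((W + x) + x) = 8*(W + 2*x) = 8*W + 16*x)
F(n) = 2*(-6 + 24*n)/(5 + n) (F(n) = 2*((-6 + (8*n + 16*n))/(5 + n)) = 2*((-6 + 24*n)/(5 + n)) = 2*(-6 + 24*n)/(5 + n))
-15*59 + F(2) = -15*59 + 12*(-1 + 4*2)/(5 + 2) = -885 + 12*(-1 + 8)/7 = -885 + 12*(1/7)*7 = -885 + 12 = -873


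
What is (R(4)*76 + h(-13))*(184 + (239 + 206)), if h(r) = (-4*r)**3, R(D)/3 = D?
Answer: 89016080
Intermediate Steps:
R(D) = 3*D
h(r) = -64*r**3
(R(4)*76 + h(-13))*(184 + (239 + 206)) = ((3*4)*76 - 64*(-13)**3)*(184 + (239 + 206)) = (12*76 - 64*(-2197))*(184 + 445) = (912 + 140608)*629 = 141520*629 = 89016080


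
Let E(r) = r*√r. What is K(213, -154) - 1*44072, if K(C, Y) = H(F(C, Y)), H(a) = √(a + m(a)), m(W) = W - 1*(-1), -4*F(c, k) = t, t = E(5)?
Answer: -44072 + √(4 - 10*√5)/2 ≈ -44072.0 + 2.1425*I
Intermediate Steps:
E(r) = r^(3/2)
t = 5*√5 (t = 5^(3/2) = 5*√5 ≈ 11.180)
F(c, k) = -5*√5/4
m(W) = 1 + W (m(W) = W + 1 = 1 + W)
H(a) = √(1 + 2*a) (H(a) = √(a + (1 + a)) = √(1 + 2*a))
K(C, Y) = √(1 - 5*√5/2) (K(C, Y) = √(1 + 2*(-5*√5/4)) = √(1 - 5*√5/2))
K(213, -154) - 1*44072 = √(4 - 10*√5)/2 - 1*44072 = √(4 - 10*√5)/2 - 44072 = -44072 + √(4 - 10*√5)/2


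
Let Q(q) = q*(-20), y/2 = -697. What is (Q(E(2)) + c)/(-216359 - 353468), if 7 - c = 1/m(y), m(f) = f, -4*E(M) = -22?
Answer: 143581/794338838 ≈ 0.00018076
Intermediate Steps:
y = -1394 (y = 2*(-697) = -1394)
E(M) = 11/2 (E(M) = -¼*(-22) = 11/2)
c = 9759/1394 (c = 7 - 1/(-1394) = 7 - 1*(-1/1394) = 7 + 1/1394 = 9759/1394 ≈ 7.0007)
Q(q) = -20*q
(Q(E(2)) + c)/(-216359 - 353468) = (-20*11/2 + 9759/1394)/(-216359 - 353468) = (-110 + 9759/1394)/(-569827) = -143581/1394*(-1/569827) = 143581/794338838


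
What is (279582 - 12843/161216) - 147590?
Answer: 21279209429/161216 ≈ 1.3199e+5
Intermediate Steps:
(279582 - 12843/161216) - 147590 = 45073078869/161216 - 147590 = 21279209429/161216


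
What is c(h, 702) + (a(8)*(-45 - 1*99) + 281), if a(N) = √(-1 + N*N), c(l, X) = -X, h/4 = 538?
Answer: -421 - 432*√7 ≈ -1564.0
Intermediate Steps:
h = 2152 (h = 4*538 = 2152)
a(N) = √(-1 + N²)
c(h, 702) + (a(8)*(-45 - 1*99) + 281) = -1*702 + (√(-1 + 8²)*(-45 - 1*99) + 281) = -702 + (√(-1 + 64)*(-45 - 99) + 281) = -702 + (√63*(-144) + 281) = -702 + ((3*√7)*(-144) + 281) = -702 + (-432*√7 + 281) = -702 + (281 - 432*√7) = -421 - 432*√7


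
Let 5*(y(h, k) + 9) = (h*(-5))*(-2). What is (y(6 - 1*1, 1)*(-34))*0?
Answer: 0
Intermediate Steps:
y(h, k) = -9 + 2*h (y(h, k) = -9 + ((h*(-5))*(-2))/5 = -9 + (-5*h*(-2))/5 = -9 + (10*h)/5 = -9 + 2*h)
(y(6 - 1*1, 1)*(-34))*0 = ((-9 + 2*(6 - 1*1))*(-34))*0 = ((-9 + 2*(6 - 1))*(-34))*0 = ((-9 + 2*5)*(-34))*0 = ((-9 + 10)*(-34))*0 = (1*(-34))*0 = -34*0 = 0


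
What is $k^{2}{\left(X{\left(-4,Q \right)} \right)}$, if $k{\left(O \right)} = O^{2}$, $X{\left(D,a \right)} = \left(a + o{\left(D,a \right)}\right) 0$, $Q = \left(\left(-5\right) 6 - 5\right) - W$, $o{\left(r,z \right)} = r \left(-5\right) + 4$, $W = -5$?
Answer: $0$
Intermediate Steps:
$o{\left(r,z \right)} = 4 - 5 r$ ($o{\left(r,z \right)} = - 5 r + 4 = 4 - 5 r$)
$Q = -30$ ($Q = \left(\left(-5\right) 6 - 5\right) - -5 = \left(-30 - 5\right) + 5 = -35 + 5 = -30$)
$X{\left(D,a \right)} = 0$ ($X{\left(D,a \right)} = \left(a - \left(-4 + 5 D\right)\right) 0 = \left(4 + a - 5 D\right) 0 = 0$)
$k^{2}{\left(X{\left(-4,Q \right)} \right)} = \left(0^{2}\right)^{2} = 0^{2} = 0$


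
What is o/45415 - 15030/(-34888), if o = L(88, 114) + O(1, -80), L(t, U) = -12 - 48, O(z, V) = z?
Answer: 340264529/792219260 ≈ 0.42951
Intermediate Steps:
L(t, U) = -60
o = -59 (o = -60 + 1 = -59)
o/45415 - 15030/(-34888) = -59/45415 - 15030/(-34888) = -59*1/45415 - 15030*(-1/34888) = -59/45415 + 7515/17444 = 340264529/792219260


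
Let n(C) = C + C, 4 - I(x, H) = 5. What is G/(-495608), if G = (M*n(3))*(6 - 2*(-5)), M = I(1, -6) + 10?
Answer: -108/61951 ≈ -0.0017433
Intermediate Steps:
I(x, H) = -1 (I(x, H) = 4 - 1*5 = 4 - 5 = -1)
n(C) = 2*C
M = 9 (M = -1 + 10 = 9)
G = 864 (G = (9*(2*3))*(6 - 2*(-5)) = (9*6)*(6 + 10) = 54*16 = 864)
G/(-495608) = 864/(-495608) = 864*(-1/495608) = -108/61951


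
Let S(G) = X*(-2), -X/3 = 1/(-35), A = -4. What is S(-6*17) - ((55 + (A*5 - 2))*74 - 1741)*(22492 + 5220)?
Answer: -679913926/35 ≈ -1.9426e+7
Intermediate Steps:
X = 3/35 (X = -3/(-35) = -3*(-1/35) = 3/35 ≈ 0.085714)
S(G) = -6/35 (S(G) = (3/35)*(-2) = -6/35)
S(-6*17) - ((55 + (A*5 - 2))*74 - 1741)*(22492 + 5220) = -6/35 - ((55 + (-4*5 - 2))*74 - 1741)*(22492 + 5220) = -6/35 - ((55 + (-20 - 2))*74 - 1741)*27712 = -6/35 - ((55 - 22)*74 - 1741)*27712 = -6/35 - (33*74 - 1741)*27712 = -6/35 - (2442 - 1741)*27712 = -6/35 - 701*27712 = -6/35 - 1*19426112 = -6/35 - 19426112 = -679913926/35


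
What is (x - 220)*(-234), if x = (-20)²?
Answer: -42120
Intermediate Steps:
x = 400
(x - 220)*(-234) = (400 - 220)*(-234) = 180*(-234) = -42120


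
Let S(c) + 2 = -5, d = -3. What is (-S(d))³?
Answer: 343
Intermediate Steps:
S(c) = -7 (S(c) = -2 - 5 = -7)
(-S(d))³ = (-1*(-7))³ = 7³ = 343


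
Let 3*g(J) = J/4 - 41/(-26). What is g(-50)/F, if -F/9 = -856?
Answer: -71/150228 ≈ -0.00047262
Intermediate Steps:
g(J) = 41/78 + J/12 (g(J) = (J/4 - 41/(-26))/3 = (J*(¼) - 41*(-1/26))/3 = (J/4 + 41/26)/3 = (41/26 + J/4)/3 = 41/78 + J/12)
F = 7704 (F = -9*(-856) = 7704)
g(-50)/F = (41/78 + (1/12)*(-50))/7704 = (41/78 - 25/6)*(1/7704) = -142/39*1/7704 = -71/150228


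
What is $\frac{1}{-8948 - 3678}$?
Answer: $- \frac{1}{12626} \approx -7.9202 \cdot 10^{-5}$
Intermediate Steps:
$\frac{1}{-8948 - 3678} = \frac{1}{-12626} = - \frac{1}{12626}$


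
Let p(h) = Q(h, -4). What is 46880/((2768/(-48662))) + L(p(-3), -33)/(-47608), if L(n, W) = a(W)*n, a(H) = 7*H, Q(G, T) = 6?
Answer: -308542373341/374372 ≈ -8.2416e+5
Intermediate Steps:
p(h) = 6
L(n, W) = 7*W*n (L(n, W) = (7*W)*n = 7*W*n)
46880/((2768/(-48662))) + L(p(-3), -33)/(-47608) = 46880/((2768/(-48662))) + (7*(-33)*6)/(-47608) = 46880/((2768*(-1/48662))) - 1386*(-1/47608) = 46880/(-1384/24331) + 63/2164 = 46880*(-24331/1384) + 63/2164 = -142579660/173 + 63/2164 = -308542373341/374372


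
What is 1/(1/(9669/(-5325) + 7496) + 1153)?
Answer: 13302177/15337411856 ≈ 0.00086730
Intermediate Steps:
1/(1/(9669/(-5325) + 7496) + 1153) = 1/(1/(9669*(-1/5325) + 7496) + 1153) = 1/(1/(-3223/1775 + 7496) + 1153) = 1/(1/(13302177/1775) + 1153) = 1/(1775/13302177 + 1153) = 1/(15337411856/13302177) = 13302177/15337411856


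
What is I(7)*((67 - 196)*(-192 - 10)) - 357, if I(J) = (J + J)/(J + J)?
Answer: 25701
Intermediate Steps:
I(J) = 1 (I(J) = (2*J)/((2*J)) = (2*J)*(1/(2*J)) = 1)
I(7)*((67 - 196)*(-192 - 10)) - 357 = 1*((67 - 196)*(-192 - 10)) - 357 = 1*(-129*(-202)) - 357 = 1*26058 - 357 = 26058 - 357 = 25701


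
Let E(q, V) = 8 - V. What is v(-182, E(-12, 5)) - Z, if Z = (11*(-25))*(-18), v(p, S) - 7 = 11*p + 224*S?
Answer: -6273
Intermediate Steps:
v(p, S) = 7 + 11*p + 224*S (v(p, S) = 7 + (11*p + 224*S) = 7 + 11*p + 224*S)
Z = 4950 (Z = -275*(-18) = 4950)
v(-182, E(-12, 5)) - Z = (7 + 11*(-182) + 224*(8 - 1*5)) - 1*4950 = (7 - 2002 + 224*(8 - 5)) - 4950 = (7 - 2002 + 224*3) - 4950 = (7 - 2002 + 672) - 4950 = -1323 - 4950 = -6273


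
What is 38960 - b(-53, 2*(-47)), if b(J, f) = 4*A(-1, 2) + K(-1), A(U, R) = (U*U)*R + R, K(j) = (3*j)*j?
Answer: 38941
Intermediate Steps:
K(j) = 3*j²
A(U, R) = R + R*U² (A(U, R) = U²*R + R = R*U² + R = R + R*U²)
b(J, f) = 19 (b(J, f) = 4*(2*(1 + (-1)²)) + 3*(-1)² = 4*(2*(1 + 1)) + 3*1 = 4*(2*2) + 3 = 4*4 + 3 = 16 + 3 = 19)
38960 - b(-53, 2*(-47)) = 38960 - 1*19 = 38960 - 19 = 38941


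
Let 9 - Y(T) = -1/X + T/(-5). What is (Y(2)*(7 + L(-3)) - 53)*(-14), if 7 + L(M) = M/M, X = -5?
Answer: 3066/5 ≈ 613.20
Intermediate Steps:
L(M) = -6 (L(M) = -7 + M/M = -7 + 1 = -6)
Y(T) = 44/5 + T/5 (Y(T) = 9 - (-1/(-5) + T/(-5)) = 9 - (-1*(-⅕) + T*(-⅕)) = 9 - (⅕ - T/5) = 9 + (-⅕ + T/5) = 44/5 + T/5)
(Y(2)*(7 + L(-3)) - 53)*(-14) = ((44/5 + (⅕)*2)*(7 - 6) - 53)*(-14) = ((44/5 + ⅖)*1 - 53)*(-14) = ((46/5)*1 - 53)*(-14) = (46/5 - 53)*(-14) = -219/5*(-14) = 3066/5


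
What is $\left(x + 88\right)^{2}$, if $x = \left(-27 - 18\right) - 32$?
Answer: $121$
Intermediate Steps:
$x = -77$ ($x = -45 - 32 = -77$)
$\left(x + 88\right)^{2} = \left(-77 + 88\right)^{2} = 11^{2} = 121$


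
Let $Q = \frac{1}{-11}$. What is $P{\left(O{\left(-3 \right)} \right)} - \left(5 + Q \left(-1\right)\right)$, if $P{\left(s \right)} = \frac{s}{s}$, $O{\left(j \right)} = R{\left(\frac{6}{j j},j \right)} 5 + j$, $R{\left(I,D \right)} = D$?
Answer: $- \frac{45}{11} \approx -4.0909$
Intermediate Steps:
$O{\left(j \right)} = 6 j$ ($O{\left(j \right)} = j 5 + j = 5 j + j = 6 j$)
$P{\left(s \right)} = 1$
$Q = - \frac{1}{11} \approx -0.090909$
$P{\left(O{\left(-3 \right)} \right)} - \left(5 + Q \left(-1\right)\right) = 1 - \left(5 - - \frac{1}{11}\right) = 1 - \left(5 + \frac{1}{11}\right) = 1 - \frac{56}{11} = - \frac{45}{11}$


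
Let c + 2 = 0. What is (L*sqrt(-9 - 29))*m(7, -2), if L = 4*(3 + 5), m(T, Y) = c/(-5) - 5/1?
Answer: -736*I*sqrt(38)/5 ≈ -907.4*I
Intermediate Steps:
c = -2 (c = -2 + 0 = -2)
m(T, Y) = -23/5 (m(T, Y) = -2/(-5) - 5/1 = -2*(-1/5) - 5*1 = 2/5 - 5 = -23/5)
L = 32 (L = 4*8 = 32)
(L*sqrt(-9 - 29))*m(7, -2) = (32*sqrt(-9 - 29))*(-23/5) = (32*sqrt(-38))*(-23/5) = (32*(I*sqrt(38)))*(-23/5) = (32*I*sqrt(38))*(-23/5) = -736*I*sqrt(38)/5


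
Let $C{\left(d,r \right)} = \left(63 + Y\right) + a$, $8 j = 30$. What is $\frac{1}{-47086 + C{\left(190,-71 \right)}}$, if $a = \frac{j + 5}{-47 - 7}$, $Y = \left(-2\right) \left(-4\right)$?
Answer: $- \frac{216}{10155275} \approx -2.127 \cdot 10^{-5}$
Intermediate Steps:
$j = \frac{15}{4}$ ($j = \frac{1}{8} \cdot 30 = \frac{15}{4} \approx 3.75$)
$Y = 8$
$a = - \frac{35}{216}$ ($a = \frac{\frac{15}{4} + 5}{-47 - 7} = \frac{35}{4 \left(-54\right)} = \frac{35}{4} \left(- \frac{1}{54}\right) = - \frac{35}{216} \approx -0.16204$)
$C{\left(d,r \right)} = \frac{15301}{216}$ ($C{\left(d,r \right)} = \left(63 + 8\right) - \frac{35}{216} = 71 - \frac{35}{216} = \frac{15301}{216}$)
$\frac{1}{-47086 + C{\left(190,-71 \right)}} = \frac{1}{-47086 + \frac{15301}{216}} = \frac{1}{- \frac{10155275}{216}} = - \frac{216}{10155275}$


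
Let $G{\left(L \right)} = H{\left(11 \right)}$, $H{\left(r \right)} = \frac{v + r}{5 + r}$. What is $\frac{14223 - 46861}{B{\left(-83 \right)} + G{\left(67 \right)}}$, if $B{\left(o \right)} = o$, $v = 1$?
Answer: $\frac{130552}{329} \approx 396.81$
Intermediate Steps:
$H{\left(r \right)} = \frac{1 + r}{5 + r}$
$G{\left(L \right)} = \frac{3}{4}$ ($G{\left(L \right)} = \frac{1 + 11}{5 + 11} = \frac{1}{16} \cdot 12 = \frac{3}{4}$)
$\frac{14223 - 46861}{B{\left(-83 \right)} + G{\left(67 \right)}} = \frac{14223 - 46861}{-83 + \frac{3}{4}} = - \frac{32638}{- \frac{329}{4}} = \left(-32638\right) \left(- \frac{4}{329}\right) = \frac{130552}{329}$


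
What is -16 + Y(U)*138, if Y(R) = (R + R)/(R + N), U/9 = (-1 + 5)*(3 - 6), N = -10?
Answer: 13960/59 ≈ 236.61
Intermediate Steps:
U = -108 (U = 9*((-1 + 5)*(3 - 6)) = 9*(4*(-3)) = 9*(-12) = -108)
Y(R) = 2*R/(-10 + R) (Y(R) = (R + R)/(R - 10) = (2*R)/(-10 + R) = 2*R/(-10 + R))
-16 + Y(U)*138 = -16 + (2*(-108)/(-10 - 108))*138 = -16 + (2*(-108)/(-118))*138 = -16 + (2*(-108)*(-1/118))*138 = -16 + (108/59)*138 = -16 + 14904/59 = 13960/59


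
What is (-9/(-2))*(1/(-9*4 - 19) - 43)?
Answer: -10647/55 ≈ -193.58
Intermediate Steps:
(-9/(-2))*(1/(-9*4 - 19) - 43) = (-9*(-½))*(1/(-36 - 19) - 43) = 9*(1/(-55) - 43)/2 = 9*(-1/55 - 43)/2 = (9/2)*(-2366/55) = -10647/55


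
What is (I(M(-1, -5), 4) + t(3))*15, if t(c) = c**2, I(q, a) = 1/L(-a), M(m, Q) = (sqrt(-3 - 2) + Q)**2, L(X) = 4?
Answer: 555/4 ≈ 138.75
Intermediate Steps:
M(m, Q) = (Q + I*sqrt(5))**2 (M(m, Q) = (sqrt(-5) + Q)**2 = (I*sqrt(5) + Q)**2 = (Q + I*sqrt(5))**2)
I(q, a) = 1/4
(I(M(-1, -5), 4) + t(3))*15 = (1/4 + 3**2)*15 = (1/4 + 9)*15 = (37/4)*15 = 555/4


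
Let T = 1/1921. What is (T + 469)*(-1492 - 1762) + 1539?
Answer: -2928734881/1921 ≈ -1.5246e+6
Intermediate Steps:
T = 1/1921 ≈ 0.00052056
(T + 469)*(-1492 - 1762) + 1539 = (1/1921 + 469)*(-1492 - 1762) + 1539 = (900950/1921)*(-3254) + 1539 = -2931691300/1921 + 1539 = -2928734881/1921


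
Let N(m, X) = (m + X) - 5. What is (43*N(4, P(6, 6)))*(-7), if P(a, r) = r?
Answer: -1505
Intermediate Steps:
N(m, X) = -5 + X + m (N(m, X) = (X + m) - 5 = -5 + X + m)
(43*N(4, P(6, 6)))*(-7) = (43*(-5 + 6 + 4))*(-7) = (43*5)*(-7) = 215*(-7) = -1505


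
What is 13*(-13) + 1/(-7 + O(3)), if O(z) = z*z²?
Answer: -3379/20 ≈ -168.95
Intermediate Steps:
O(z) = z³
13*(-13) + 1/(-7 + O(3)) = 13*(-13) + 1/(-7 + 3³) = -169 + 1/(-7 + 27) = -169 + 1/20 = -3379/20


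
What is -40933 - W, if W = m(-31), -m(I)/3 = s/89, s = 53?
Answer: -3642878/89 ≈ -40931.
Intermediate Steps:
m(I) = -159/89
W = -159/89 ≈ -1.7865
-40933 - W = -40933 - 1*(-159/89) = -40933 + 159/89 = -3642878/89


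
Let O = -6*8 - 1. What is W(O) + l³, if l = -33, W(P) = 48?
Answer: -35889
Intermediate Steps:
O = -49 (O = -48 - 1 = -49)
W(O) + l³ = 48 + (-33)³ = 48 - 35937 = -35889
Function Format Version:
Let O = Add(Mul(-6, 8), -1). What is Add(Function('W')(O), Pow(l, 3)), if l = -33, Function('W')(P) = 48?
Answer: -35889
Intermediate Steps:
O = -49 (O = Add(-48, -1) = -49)
Add(Function('W')(O), Pow(l, 3)) = Add(48, Pow(-33, 3)) = Add(48, -35937) = -35889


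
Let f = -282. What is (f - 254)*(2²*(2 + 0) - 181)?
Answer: 92728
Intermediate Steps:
(f - 254)*(2²*(2 + 0) - 181) = (-282 - 254)*(2²*(2 + 0) - 181) = -536*(4*2 - 181) = -536*(8 - 181) = -536*(-173) = 92728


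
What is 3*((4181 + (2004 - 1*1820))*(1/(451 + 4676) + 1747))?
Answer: 39096737550/1709 ≈ 2.2877e+7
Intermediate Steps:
3*((4181 + (2004 - 1*1820))*(1/(451 + 4676) + 1747)) = 3*((4181 + (2004 - 1820))*(1/5127 + 1747)) = 3*((4181 + 184)*(1/5127 + 1747)) = 3*(4365*(8956870/5127)) = 3*(13032245850/1709) = 39096737550/1709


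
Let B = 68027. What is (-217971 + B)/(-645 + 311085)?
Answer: -18743/38805 ≈ -0.48300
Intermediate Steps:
(-217971 + B)/(-645 + 311085) = (-217971 + 68027)/(-645 + 311085) = -149944/310440 = -149944*1/310440 = -18743/38805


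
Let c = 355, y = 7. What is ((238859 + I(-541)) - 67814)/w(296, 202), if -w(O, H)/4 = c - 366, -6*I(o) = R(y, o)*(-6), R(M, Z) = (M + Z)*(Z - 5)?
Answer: 462609/44 ≈ 10514.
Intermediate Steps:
R(M, Z) = (-5 + Z)*(M + Z) (R(M, Z) = (M + Z)*(-5 + Z) = (-5 + Z)*(M + Z))
I(o) = -35 + o**2 + 2*o (I(o) = -(o**2 - 5*7 - 5*o + 7*o)*(-6)/6 = -(o**2 - 35 - 5*o + 7*o)*(-6)/6 = -(-35 + o**2 + 2*o)*(-6)/6 = -(210 - 12*o - 6*o**2)/6 = -35 + o**2 + 2*o)
w(O, H) = 44 (w(O, H) = -4*(355 - 366) = -4*(-11) = 44)
((238859 + I(-541)) - 67814)/w(296, 202) = ((238859 + (-35 + (-541)**2 + 2*(-541))) - 67814)/44 = ((238859 + (-35 + 292681 - 1082)) - 67814)*(1/44) = ((238859 + 291564) - 67814)*(1/44) = (530423 - 67814)*(1/44) = 462609*(1/44) = 462609/44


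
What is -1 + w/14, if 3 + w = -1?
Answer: -9/7 ≈ -1.2857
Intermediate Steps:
w = -4 (w = -3 - 1 = -4)
-1 + w/14 = -1 - 4/14 = -1 + (1/14)*(-4) = -1 - 2/7 = -9/7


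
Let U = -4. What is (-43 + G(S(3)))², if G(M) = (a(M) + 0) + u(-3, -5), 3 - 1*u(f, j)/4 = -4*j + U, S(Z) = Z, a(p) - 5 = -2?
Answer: 8464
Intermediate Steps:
a(p) = 3 (a(p) = 5 - 2 = 3)
u(f, j) = 28 + 16*j (u(f, j) = 12 - 4*(-4*j - 4) = 12 - 4*(-4 - 4*j) = 12 + (16 + 16*j) = 28 + 16*j)
G(M) = -49 (G(M) = (3 + 0) + (28 + 16*(-5)) = 3 + (28 - 80) = 3 - 52 = -49)
(-43 + G(S(3)))² = (-43 - 49)² = (-92)² = 8464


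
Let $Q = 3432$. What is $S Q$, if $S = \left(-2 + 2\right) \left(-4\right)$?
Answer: $0$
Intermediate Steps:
$S = 0$ ($S = 0 \left(-4\right) = 0$)
$S Q = 0 \cdot 3432 = 0$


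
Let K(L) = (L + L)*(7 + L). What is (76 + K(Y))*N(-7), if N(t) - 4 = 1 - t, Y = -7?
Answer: 912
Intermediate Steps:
K(L) = 2*L*(7 + L) (K(L) = (2*L)*(7 + L) = 2*L*(7 + L))
N(t) = 5 - t (N(t) = 4 + (1 - t) = 5 - t)
(76 + K(Y))*N(-7) = (76 + 2*(-7)*(7 - 7))*(5 - 1*(-7)) = (76 + 2*(-7)*0)*(5 + 7) = (76 + 0)*12 = 76*12 = 912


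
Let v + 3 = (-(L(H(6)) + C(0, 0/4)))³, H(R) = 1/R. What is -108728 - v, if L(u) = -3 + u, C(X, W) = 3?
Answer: -23484599/216 ≈ -1.0873e+5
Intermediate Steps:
v = -649/216 (v = -3 + (-((-3 + 1/6) + 3))³ = -3 + (-((-3 + ⅙) + 3))³ = -3 + (-(-17/6 + 3))³ = -3 + (-1*⅙)³ = -3 + (-⅙)³ = -3 - 1/216 = -649/216 ≈ -3.0046)
-108728 - v = -108728 - 1*(-649/216) = -108728 + 649/216 = -23484599/216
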